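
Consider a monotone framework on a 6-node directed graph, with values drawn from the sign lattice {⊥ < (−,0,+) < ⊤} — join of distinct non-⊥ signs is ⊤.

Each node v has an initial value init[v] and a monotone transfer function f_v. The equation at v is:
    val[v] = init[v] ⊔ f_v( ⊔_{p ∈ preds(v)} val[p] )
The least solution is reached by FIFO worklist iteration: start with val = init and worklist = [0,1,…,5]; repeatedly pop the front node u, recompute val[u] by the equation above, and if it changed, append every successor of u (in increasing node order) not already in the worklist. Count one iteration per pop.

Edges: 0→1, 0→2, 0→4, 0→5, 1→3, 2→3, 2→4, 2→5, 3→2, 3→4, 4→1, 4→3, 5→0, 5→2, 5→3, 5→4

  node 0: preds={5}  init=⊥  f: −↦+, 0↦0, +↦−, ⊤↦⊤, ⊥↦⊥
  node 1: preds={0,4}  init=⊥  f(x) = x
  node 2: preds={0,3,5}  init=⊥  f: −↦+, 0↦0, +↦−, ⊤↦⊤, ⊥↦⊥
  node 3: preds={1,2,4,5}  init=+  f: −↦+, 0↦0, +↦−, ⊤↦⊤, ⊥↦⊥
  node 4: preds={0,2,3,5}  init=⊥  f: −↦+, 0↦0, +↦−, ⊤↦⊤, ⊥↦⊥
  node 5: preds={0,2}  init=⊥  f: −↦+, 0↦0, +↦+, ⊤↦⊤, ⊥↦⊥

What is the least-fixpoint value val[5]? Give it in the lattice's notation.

Worklist (19 pops):
  #1 pop 0: in=⊥ → ⊥ (no change)
  #2 pop 1: in=⊥ → ⊥ (no change)
  #3 pop 2: in=+ → − (was ⊥); enqueue []
  #4 pop 3: in=− → + (no change)
  #5 pop 4: in=⊤ → ⊤ (was ⊥); enqueue [1,3]
  #6 pop 5: in=− → + (was ⊥); enqueue [0,2,4]
  #7 pop 1: in=⊤ → ⊤ (was ⊥); enqueue []
  #8 pop 3: in=⊤ → ⊤ (was +); enqueue []
  #9 pop 0: in=+ → − (was ⊥); enqueue [1,5]
  #10 pop 2: in=⊤ → ⊤ (was −); enqueue [3]
  #11 pop 4: in=⊤ → ⊤ (no change)
  #12 pop 1: in=⊤ → ⊤ (no change)
  #13 pop 5: in=⊤ → ⊤ (was +); enqueue [0,2,4]
  #14 pop 3: in=⊤ → ⊤ (no change)
  #15 pop 0: in=⊤ → ⊤ (was −); enqueue [1,5]
  #16 pop 2: in=⊤ → ⊤ (no change)
  #17 pop 4: in=⊤ → ⊤ (no change)
  #18 pop 1: in=⊤ → ⊤ (no change)
  #19 pop 5: in=⊤ → ⊤ (no change)

Fixpoint:
  val[0] = ⊤
  val[1] = ⊤
  val[2] = ⊤
  val[3] = ⊤
  val[4] = ⊤
  val[5] = ⊤

⊤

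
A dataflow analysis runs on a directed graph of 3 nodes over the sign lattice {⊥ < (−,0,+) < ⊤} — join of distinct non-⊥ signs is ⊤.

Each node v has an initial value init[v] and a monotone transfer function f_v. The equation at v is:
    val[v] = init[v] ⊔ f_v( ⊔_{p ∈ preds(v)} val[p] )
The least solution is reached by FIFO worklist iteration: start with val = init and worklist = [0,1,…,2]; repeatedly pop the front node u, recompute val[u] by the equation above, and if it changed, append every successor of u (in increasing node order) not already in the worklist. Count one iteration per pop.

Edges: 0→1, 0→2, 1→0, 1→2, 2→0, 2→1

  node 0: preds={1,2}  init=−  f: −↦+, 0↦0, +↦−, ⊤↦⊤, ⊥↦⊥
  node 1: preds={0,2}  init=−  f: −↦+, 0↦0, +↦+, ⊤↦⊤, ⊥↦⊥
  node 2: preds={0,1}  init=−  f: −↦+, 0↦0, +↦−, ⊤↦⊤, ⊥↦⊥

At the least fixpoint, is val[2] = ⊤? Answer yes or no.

Worklist (5 pops):
  #1 pop 0: in=− → ⊤ (was −); enqueue []
  #2 pop 1: in=⊤ → ⊤ (was −); enqueue [0]
  #3 pop 2: in=⊤ → ⊤ (was −); enqueue [1]
  #4 pop 0: in=⊤ → ⊤ (no change)
  #5 pop 1: in=⊤ → ⊤ (no change)

Fixpoint:
  val[0] = ⊤
  val[1] = ⊤
  val[2] = ⊤

yes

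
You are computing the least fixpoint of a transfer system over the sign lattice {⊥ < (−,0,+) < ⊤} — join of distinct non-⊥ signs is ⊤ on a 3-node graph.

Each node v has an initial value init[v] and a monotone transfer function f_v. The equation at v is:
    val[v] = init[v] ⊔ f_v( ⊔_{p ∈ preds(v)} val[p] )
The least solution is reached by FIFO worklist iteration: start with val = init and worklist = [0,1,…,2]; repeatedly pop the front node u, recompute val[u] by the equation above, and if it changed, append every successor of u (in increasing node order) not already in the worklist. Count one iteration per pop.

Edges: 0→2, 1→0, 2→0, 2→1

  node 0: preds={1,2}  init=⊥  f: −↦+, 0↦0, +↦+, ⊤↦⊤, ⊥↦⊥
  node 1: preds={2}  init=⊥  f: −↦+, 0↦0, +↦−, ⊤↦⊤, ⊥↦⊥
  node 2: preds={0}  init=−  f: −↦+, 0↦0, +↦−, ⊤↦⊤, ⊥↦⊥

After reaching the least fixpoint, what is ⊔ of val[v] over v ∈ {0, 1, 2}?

⊤

Trace (8 dequeues):
  [1] u=0 | in − | out + | prev ⊥ | push {}
  [2] u=1 | in − | out + | prev ⊥ | push {0}
  [3] u=2 | in + | out − | ==
  [4] u=0 | in ⊤ | out ⊤ | prev + | push {2}
  [5] u=2 | in ⊤ | out ⊤ | prev − | push {0,1}
  [6] u=0 | in ⊤ | out ⊤ | ==
  [7] u=1 | in ⊤ | out ⊤ | prev + | push {0}
  [8] u=0 | in ⊤ | out ⊤ | ==

Converged values:
  [0] ⊤
  [1] ⊤
  [2] ⊤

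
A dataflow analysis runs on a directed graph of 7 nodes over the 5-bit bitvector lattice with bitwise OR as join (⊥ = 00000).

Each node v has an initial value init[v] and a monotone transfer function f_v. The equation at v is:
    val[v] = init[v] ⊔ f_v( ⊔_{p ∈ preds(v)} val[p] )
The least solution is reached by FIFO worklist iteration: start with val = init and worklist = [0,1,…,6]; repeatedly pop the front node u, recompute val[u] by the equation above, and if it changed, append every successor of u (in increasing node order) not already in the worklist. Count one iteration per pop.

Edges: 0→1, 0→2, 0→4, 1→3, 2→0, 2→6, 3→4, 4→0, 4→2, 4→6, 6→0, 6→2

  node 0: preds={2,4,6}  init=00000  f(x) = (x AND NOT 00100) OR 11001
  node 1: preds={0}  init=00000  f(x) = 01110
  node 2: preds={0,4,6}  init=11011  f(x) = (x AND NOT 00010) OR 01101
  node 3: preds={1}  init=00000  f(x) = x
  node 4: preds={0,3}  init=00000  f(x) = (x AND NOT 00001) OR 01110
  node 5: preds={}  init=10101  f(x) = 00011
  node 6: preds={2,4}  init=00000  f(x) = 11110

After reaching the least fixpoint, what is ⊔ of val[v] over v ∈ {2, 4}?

Worklist (9 pops):
  #1 pop 0: in=11011 → 11011 (was 00000); enqueue []
  #2 pop 1: in=11011 → 01110 (was 00000); enqueue []
  #3 pop 2: in=11011 → 11111 (was 11011); enqueue [0]
  #4 pop 3: in=01110 → 01110 (was 00000); enqueue []
  #5 pop 4: in=11111 → 11110 (was 00000); enqueue [2]
  #6 pop 5: in=00000 → 10111 (was 10101); enqueue []
  #7 pop 6: in=11111 → 11110 (was 00000); enqueue []
  #8 pop 0: in=11111 → 11011 (no change)
  #9 pop 2: in=11111 → 11111 (no change)

Fixpoint:
  val[0] = 11011
  val[1] = 01110
  val[2] = 11111
  val[3] = 01110
  val[4] = 11110
  val[5] = 10111
  val[6] = 11110

11111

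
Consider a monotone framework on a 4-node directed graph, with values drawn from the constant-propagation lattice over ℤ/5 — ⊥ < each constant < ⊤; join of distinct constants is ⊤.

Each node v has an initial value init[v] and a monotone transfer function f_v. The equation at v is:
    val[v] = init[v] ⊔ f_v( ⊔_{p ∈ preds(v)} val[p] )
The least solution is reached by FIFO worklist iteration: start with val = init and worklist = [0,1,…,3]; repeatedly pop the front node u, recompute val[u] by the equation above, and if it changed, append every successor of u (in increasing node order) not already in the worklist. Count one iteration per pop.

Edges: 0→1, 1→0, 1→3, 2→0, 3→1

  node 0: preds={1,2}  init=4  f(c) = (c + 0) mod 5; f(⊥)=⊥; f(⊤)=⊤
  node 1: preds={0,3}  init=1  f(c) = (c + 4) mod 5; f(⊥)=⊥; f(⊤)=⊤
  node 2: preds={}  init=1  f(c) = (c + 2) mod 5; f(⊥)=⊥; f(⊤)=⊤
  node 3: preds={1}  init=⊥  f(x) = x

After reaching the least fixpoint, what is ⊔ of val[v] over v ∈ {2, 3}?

Worklist (6 pops):
  #1 pop 0: in=1 → ⊤ (was 4); enqueue []
  #2 pop 1: in=⊤ → ⊤ (was 1); enqueue [0]
  #3 pop 2: in=⊥ → 1 (no change)
  #4 pop 3: in=⊤ → ⊤ (was ⊥); enqueue [1]
  #5 pop 0: in=⊤ → ⊤ (no change)
  #6 pop 1: in=⊤ → ⊤ (no change)

Fixpoint:
  val[0] = ⊤
  val[1] = ⊤
  val[2] = 1
  val[3] = ⊤

⊤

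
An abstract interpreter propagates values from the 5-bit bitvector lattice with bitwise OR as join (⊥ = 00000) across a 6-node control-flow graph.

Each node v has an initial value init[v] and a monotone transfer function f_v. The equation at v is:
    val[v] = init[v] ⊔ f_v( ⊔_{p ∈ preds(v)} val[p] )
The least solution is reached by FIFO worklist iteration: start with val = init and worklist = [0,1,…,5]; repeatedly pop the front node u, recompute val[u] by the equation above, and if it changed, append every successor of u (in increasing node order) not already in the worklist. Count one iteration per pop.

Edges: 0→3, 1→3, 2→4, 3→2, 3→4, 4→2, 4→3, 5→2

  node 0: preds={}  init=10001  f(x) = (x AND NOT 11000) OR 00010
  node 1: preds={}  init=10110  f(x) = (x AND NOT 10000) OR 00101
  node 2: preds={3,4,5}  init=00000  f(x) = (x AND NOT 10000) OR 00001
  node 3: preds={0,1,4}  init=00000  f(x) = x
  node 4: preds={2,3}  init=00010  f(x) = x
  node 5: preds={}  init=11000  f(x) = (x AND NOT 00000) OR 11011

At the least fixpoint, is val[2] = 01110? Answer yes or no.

no

Worklist (10 pops):
  #1 pop 0: in=00000 → 10011 (was 10001); enqueue []
  #2 pop 1: in=00000 → 10111 (was 10110); enqueue []
  #3 pop 2: in=11010 → 01011 (was 00000); enqueue []
  #4 pop 3: in=10111 → 10111 (was 00000); enqueue [2]
  #5 pop 4: in=11111 → 11111 (was 00010); enqueue [3]
  #6 pop 5: in=00000 → 11011 (was 11000); enqueue []
  #7 pop 2: in=11111 → 01111 (was 01011); enqueue [4]
  #8 pop 3: in=11111 → 11111 (was 10111); enqueue [2]
  #9 pop 4: in=11111 → 11111 (no change)
  #10 pop 2: in=11111 → 01111 (no change)

Fixpoint:
  val[0] = 10011
  val[1] = 10111
  val[2] = 01111
  val[3] = 11111
  val[4] = 11111
  val[5] = 11011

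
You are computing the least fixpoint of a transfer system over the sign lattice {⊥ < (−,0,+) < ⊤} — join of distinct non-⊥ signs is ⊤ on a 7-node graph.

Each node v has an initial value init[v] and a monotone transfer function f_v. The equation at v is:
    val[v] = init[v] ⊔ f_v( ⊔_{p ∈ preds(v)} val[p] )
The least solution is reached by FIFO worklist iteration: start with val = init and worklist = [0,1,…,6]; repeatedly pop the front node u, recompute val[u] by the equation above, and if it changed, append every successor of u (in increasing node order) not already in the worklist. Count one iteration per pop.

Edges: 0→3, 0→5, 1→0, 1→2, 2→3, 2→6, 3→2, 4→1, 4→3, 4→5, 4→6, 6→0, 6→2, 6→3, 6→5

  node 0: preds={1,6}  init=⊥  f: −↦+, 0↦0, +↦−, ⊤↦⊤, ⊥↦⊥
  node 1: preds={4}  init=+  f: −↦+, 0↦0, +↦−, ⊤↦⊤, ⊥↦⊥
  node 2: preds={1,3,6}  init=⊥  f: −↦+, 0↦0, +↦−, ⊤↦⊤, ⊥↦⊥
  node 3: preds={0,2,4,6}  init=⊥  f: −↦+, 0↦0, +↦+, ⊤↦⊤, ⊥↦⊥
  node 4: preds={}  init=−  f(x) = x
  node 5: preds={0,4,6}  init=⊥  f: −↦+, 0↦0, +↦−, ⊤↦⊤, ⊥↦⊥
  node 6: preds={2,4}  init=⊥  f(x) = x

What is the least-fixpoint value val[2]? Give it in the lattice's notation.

⊤

Trace (16 dequeues):
  [1] u=0 | in + | out − | prev ⊥ | push {}
  [2] u=1 | in − | out + | ==
  [3] u=2 | in + | out − | prev ⊥ | push {}
  [4] u=3 | in − | out + | prev ⊥ | push {2}
  [5] u=4 | in ⊥ | out − | ==
  [6] u=5 | in − | out + | prev ⊥ | push {}
  [7] u=6 | in − | out − | prev ⊥ | push {0,3,5}
  [8] u=2 | in ⊤ | out ⊤ | prev − | push {6}
  [9] u=0 | in ⊤ | out ⊤ | prev − | push {}
  [10] u=3 | in ⊤ | out ⊤ | prev + | push {2}
  [11] u=5 | in ⊤ | out ⊤ | prev + | push {}
  [12] u=6 | in ⊤ | out ⊤ | prev − | push {0,3,5}
  [13] u=2 | in ⊤ | out ⊤ | ==
  [14] u=0 | in ⊤ | out ⊤ | ==
  [15] u=3 | in ⊤ | out ⊤ | ==
  [16] u=5 | in ⊤ | out ⊤ | ==

Converged values:
  [0] ⊤
  [1] +
  [2] ⊤
  [3] ⊤
  [4] −
  [5] ⊤
  [6] ⊤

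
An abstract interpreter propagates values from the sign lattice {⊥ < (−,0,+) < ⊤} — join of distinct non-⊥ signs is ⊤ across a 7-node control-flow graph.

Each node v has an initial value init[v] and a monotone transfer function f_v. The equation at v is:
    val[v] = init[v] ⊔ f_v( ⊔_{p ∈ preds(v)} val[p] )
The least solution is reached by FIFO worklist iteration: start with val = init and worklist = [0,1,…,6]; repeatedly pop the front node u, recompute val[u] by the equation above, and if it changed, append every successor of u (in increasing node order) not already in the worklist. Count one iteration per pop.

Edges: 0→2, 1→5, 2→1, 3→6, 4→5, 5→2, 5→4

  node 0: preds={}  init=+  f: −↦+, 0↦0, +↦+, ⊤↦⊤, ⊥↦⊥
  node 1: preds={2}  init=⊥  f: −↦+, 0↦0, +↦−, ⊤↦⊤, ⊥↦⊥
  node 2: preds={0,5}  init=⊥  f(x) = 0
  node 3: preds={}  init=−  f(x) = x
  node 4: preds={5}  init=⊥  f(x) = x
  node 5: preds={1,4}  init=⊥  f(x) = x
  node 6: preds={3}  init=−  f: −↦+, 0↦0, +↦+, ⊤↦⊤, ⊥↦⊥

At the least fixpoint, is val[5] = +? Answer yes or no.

no

Worklist (12 pops):
  #1 pop 0: in=⊥ → + (no change)
  #2 pop 1: in=⊥ → ⊥ (no change)
  #3 pop 2: in=+ → 0 (was ⊥); enqueue [1]
  #4 pop 3: in=⊥ → − (no change)
  #5 pop 4: in=⊥ → ⊥ (no change)
  #6 pop 5: in=⊥ → ⊥ (no change)
  #7 pop 6: in=− → ⊤ (was −); enqueue []
  #8 pop 1: in=0 → 0 (was ⊥); enqueue [5]
  #9 pop 5: in=0 → 0 (was ⊥); enqueue [2,4]
  #10 pop 2: in=⊤ → 0 (no change)
  #11 pop 4: in=0 → 0 (was ⊥); enqueue [5]
  #12 pop 5: in=0 → 0 (no change)

Fixpoint:
  val[0] = +
  val[1] = 0
  val[2] = 0
  val[3] = −
  val[4] = 0
  val[5] = 0
  val[6] = ⊤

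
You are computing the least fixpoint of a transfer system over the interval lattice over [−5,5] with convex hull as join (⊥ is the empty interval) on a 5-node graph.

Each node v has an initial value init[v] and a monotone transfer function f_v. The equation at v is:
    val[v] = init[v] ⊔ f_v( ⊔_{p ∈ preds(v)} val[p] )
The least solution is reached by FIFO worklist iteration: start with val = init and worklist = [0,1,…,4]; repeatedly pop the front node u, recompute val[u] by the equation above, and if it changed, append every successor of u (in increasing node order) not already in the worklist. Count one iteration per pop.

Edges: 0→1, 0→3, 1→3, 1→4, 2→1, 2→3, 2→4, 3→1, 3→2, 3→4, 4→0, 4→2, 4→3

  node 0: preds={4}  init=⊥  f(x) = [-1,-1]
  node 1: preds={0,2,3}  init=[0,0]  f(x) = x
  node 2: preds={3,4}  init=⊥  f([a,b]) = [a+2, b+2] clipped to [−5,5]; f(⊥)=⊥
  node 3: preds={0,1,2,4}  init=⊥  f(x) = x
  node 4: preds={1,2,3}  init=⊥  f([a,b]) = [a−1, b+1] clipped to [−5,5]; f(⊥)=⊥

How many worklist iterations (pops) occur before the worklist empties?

28

Worklist (28 pops):
  #1 pop 0: in=⊥ → [-1,-1] (was ⊥); enqueue []
  #2 pop 1: in=[-1,-1] → [-1,0] (was [0,0]); enqueue []
  #3 pop 2: in=⊥ → ⊥ (no change)
  #4 pop 3: in=[-1,0] → [-1,0] (was ⊥); enqueue [1,2]
  #5 pop 4: in=[-1,0] → [-2,1] (was ⊥); enqueue [0,3]
  #6 pop 1: in=[-1,0] → [-1,0] (no change)
  #7 pop 2: in=[-2,1] → [0,3] (was ⊥); enqueue [1,4]
  #8 pop 0: in=[-2,1] → [-1,-1] (no change)
  #9 pop 3: in=[-2,3] → [-2,3] (was [-1,0]); enqueue [2]
  #10 pop 1: in=[-2,3] → [-2,3] (was [-1,0]); enqueue [3]
  #11 pop 4: in=[-2,3] → [-3,4] (was [-2,1]); enqueue [0]
  #12 pop 2: in=[-3,4] → [-1,5] (was [0,3]); enqueue [1,4]
  #13 pop 3: in=[-3,5] → [-3,5] (was [-2,3]); enqueue [2]
  #14 pop 0: in=[-3,4] → [-1,-1] (no change)
  #15 pop 1: in=[-3,5] → [-3,5] (was [-2,3]); enqueue [3]
  #16 pop 4: in=[-3,5] → [-4,5] (was [-3,4]); enqueue [0]
  #17 pop 2: in=[-4,5] → [-2,5] (was [-1,5]); enqueue [1,4]
  #18 pop 3: in=[-4,5] → [-4,5] (was [-3,5]); enqueue [2]
  #19 pop 0: in=[-4,5] → [-1,-1] (no change)
  #20 pop 1: in=[-4,5] → [-4,5] (was [-3,5]); enqueue [3]
  #21 pop 4: in=[-4,5] → [-5,5] (was [-4,5]); enqueue [0]
  #22 pop 2: in=[-5,5] → [-3,5] (was [-2,5]); enqueue [1,4]
  #23 pop 3: in=[-5,5] → [-5,5] (was [-4,5]); enqueue [2]
  #24 pop 0: in=[-5,5] → [-1,-1] (no change)
  #25 pop 1: in=[-5,5] → [-5,5] (was [-4,5]); enqueue [3]
  #26 pop 4: in=[-5,5] → [-5,5] (no change)
  #27 pop 2: in=[-5,5] → [-3,5] (no change)
  #28 pop 3: in=[-5,5] → [-5,5] (no change)

Fixpoint:
  val[0] = [-1,-1]
  val[1] = [-5,5]
  val[2] = [-3,5]
  val[3] = [-5,5]
  val[4] = [-5,5]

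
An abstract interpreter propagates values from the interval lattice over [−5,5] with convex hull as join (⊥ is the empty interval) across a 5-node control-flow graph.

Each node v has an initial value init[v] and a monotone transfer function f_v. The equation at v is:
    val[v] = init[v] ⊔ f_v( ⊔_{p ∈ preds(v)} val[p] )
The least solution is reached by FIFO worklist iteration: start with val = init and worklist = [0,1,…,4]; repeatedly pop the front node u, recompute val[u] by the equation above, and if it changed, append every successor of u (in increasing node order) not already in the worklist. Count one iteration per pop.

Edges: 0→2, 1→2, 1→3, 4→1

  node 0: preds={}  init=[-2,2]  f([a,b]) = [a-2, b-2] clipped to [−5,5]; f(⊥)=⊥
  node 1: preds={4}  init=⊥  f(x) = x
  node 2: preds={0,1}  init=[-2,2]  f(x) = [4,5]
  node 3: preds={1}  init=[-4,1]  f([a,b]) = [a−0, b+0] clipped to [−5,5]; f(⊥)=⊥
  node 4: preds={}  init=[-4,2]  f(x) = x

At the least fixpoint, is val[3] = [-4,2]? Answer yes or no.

Worklist (5 pops):
  #1 pop 0: in=⊥ → [-2,2] (no change)
  #2 pop 1: in=[-4,2] → [-4,2] (was ⊥); enqueue []
  #3 pop 2: in=[-4,2] → [-2,5] (was [-2,2]); enqueue []
  #4 pop 3: in=[-4,2] → [-4,2] (was [-4,1]); enqueue []
  #5 pop 4: in=⊥ → [-4,2] (no change)

Fixpoint:
  val[0] = [-2,2]
  val[1] = [-4,2]
  val[2] = [-2,5]
  val[3] = [-4,2]
  val[4] = [-4,2]

yes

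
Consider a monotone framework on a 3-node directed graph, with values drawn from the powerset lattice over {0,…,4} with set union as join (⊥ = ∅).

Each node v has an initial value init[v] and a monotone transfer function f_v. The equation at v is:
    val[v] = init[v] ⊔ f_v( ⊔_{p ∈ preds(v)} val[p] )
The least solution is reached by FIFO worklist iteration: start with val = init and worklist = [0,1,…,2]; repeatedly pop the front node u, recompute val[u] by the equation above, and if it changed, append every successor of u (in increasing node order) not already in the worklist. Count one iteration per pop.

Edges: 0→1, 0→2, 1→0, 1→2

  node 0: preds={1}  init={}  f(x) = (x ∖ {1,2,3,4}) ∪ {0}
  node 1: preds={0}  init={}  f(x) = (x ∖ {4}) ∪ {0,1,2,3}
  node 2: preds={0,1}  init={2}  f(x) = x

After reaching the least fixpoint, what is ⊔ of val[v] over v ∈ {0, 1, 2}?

{0,1,2,3}

Iteration log — 4 steps:
  step 1. node 0  ⊔preds={}  new={0}  old={}  +wl: 
  step 2. node 1  ⊔preds={0}  new={0,1,2,3}  old={}  +wl: 0
  step 3. node 2  ⊔preds={0,1,2,3}  new={0,1,2,3}  old={2}  +wl: 
  step 4. node 0  ⊔preds={0,1,2,3}  new={0}  stable

Least fixpoint reached:
  node 0: {0}
  node 1: {0,1,2,3}
  node 2: {0,1,2,3}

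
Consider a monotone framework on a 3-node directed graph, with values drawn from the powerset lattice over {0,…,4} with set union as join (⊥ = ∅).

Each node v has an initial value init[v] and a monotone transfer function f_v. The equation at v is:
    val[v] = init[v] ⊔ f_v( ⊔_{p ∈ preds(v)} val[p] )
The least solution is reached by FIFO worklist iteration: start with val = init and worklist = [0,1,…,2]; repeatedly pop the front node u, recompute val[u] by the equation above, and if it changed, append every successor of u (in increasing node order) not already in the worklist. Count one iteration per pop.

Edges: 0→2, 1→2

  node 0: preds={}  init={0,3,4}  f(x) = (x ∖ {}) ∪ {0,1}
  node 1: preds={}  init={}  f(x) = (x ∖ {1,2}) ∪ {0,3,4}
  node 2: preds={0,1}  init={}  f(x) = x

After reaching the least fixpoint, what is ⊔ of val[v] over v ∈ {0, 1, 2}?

{0,1,3,4}

Iteration log — 3 steps:
  step 1. node 0  ⊔preds={}  new={0,1,3,4}  old={0,3,4}  +wl: 
  step 2. node 1  ⊔preds={}  new={0,3,4}  old={}  +wl: 
  step 3. node 2  ⊔preds={0,1,3,4}  new={0,1,3,4}  old={}  +wl: 

Least fixpoint reached:
  node 0: {0,1,3,4}
  node 1: {0,3,4}
  node 2: {0,1,3,4}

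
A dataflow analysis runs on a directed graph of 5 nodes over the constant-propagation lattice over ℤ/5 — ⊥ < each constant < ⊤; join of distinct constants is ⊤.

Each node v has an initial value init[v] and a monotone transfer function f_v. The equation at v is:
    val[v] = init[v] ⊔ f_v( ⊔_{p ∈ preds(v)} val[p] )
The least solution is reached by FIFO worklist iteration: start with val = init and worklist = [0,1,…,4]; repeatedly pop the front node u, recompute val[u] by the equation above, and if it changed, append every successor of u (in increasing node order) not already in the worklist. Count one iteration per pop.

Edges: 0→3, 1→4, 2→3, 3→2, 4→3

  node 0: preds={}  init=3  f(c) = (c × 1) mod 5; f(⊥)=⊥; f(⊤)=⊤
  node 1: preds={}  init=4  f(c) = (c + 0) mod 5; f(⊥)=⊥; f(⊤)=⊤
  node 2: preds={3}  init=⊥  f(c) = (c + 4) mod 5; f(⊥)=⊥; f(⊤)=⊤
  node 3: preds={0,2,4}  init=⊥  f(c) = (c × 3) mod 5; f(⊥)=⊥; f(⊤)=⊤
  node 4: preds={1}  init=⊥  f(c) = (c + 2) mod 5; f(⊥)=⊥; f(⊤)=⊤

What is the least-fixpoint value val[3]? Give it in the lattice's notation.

Trace (9 dequeues):
  [1] u=0 | in ⊥ | out 3 | ==
  [2] u=1 | in ⊥ | out 4 | ==
  [3] u=2 | in ⊥ | out ⊥ | ==
  [4] u=3 | in 3 | out 4 | prev ⊥ | push {2}
  [5] u=4 | in 4 | out 1 | prev ⊥ | push {3}
  [6] u=2 | in 4 | out 3 | prev ⊥ | push {}
  [7] u=3 | in ⊤ | out ⊤ | prev 4 | push {2}
  [8] u=2 | in ⊤ | out ⊤ | prev 3 | push {3}
  [9] u=3 | in ⊤ | out ⊤ | ==

Converged values:
  [0] 3
  [1] 4
  [2] ⊤
  [3] ⊤
  [4] 1

⊤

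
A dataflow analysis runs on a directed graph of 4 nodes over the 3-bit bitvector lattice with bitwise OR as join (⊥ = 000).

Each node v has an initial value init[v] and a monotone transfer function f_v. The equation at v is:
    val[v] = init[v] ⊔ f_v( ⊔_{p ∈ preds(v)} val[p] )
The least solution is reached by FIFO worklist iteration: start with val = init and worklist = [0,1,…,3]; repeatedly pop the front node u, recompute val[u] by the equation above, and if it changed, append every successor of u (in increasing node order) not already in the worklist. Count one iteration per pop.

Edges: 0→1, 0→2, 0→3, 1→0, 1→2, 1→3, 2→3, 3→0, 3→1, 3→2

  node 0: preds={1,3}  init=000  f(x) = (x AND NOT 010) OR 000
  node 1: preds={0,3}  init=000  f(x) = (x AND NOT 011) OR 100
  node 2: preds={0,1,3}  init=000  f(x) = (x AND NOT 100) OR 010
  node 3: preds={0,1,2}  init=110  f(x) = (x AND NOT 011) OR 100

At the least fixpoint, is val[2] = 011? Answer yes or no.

no

Trace (5 dequeues):
  [1] u=0 | in 110 | out 100 | prev 000 | push {}
  [2] u=1 | in 110 | out 100 | prev 000 | push {0}
  [3] u=2 | in 110 | out 010 | prev 000 | push {}
  [4] u=3 | in 110 | out 110 | ==
  [5] u=0 | in 110 | out 100 | ==

Converged values:
  [0] 100
  [1] 100
  [2] 010
  [3] 110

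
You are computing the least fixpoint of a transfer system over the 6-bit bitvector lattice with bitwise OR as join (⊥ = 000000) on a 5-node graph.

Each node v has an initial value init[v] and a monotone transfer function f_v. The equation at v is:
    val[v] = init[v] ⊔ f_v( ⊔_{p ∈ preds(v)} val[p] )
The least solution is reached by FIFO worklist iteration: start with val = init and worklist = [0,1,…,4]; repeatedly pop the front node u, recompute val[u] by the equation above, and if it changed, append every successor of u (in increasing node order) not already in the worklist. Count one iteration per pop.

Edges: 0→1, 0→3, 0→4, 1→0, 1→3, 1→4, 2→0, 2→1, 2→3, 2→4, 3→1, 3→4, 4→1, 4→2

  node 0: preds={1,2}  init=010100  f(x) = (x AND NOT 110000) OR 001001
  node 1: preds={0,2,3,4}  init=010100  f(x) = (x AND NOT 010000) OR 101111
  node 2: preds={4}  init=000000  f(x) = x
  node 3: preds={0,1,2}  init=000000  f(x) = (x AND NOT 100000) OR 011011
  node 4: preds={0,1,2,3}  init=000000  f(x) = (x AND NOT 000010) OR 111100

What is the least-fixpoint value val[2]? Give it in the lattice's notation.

111101

Worklist (12 pops):
  #1 pop 0: in=010100 → 011101 (was 010100); enqueue []
  #2 pop 1: in=011101 → 111111 (was 010100); enqueue [0]
  #3 pop 2: in=000000 → 000000 (no change)
  #4 pop 3: in=111111 → 011111 (was 000000); enqueue [1]
  #5 pop 4: in=111111 → 111101 (was 000000); enqueue [2]
  #6 pop 0: in=111111 → 011111 (was 011101); enqueue [3,4]
  #7 pop 1: in=111111 → 111111 (no change)
  #8 pop 2: in=111101 → 111101 (was 000000); enqueue [0,1]
  #9 pop 3: in=111111 → 011111 (no change)
  #10 pop 4: in=111111 → 111101 (no change)
  #11 pop 0: in=111111 → 011111 (no change)
  #12 pop 1: in=111111 → 111111 (no change)

Fixpoint:
  val[0] = 011111
  val[1] = 111111
  val[2] = 111101
  val[3] = 011111
  val[4] = 111101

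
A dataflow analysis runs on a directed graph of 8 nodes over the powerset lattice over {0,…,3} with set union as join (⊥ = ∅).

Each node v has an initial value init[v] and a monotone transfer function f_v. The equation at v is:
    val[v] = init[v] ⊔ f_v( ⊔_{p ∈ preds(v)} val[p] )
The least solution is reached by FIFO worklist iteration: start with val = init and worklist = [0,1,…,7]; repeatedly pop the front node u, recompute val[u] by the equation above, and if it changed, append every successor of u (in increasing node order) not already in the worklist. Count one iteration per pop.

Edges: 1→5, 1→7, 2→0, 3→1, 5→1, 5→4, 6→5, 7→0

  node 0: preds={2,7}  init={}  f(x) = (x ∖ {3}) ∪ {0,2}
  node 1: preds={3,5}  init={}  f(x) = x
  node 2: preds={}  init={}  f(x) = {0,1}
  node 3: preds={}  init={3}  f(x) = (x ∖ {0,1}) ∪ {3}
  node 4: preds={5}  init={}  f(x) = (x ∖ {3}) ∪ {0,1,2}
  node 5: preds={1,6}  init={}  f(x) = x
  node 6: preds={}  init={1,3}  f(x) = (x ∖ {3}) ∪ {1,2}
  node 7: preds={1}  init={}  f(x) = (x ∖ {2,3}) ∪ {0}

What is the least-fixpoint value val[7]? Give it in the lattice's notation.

Worklist (18 pops):
  #1 pop 0: in={} → {0,2} (was {}); enqueue []
  #2 pop 1: in={3} → {3} (was {}); enqueue []
  #3 pop 2: in={} → {0,1} (was {}); enqueue [0]
  #4 pop 3: in={} → {3} (no change)
  #5 pop 4: in={} → {0,1,2} (was {}); enqueue []
  #6 pop 5: in={1,3} → {1,3} (was {}); enqueue [1,4]
  #7 pop 6: in={} → {1,2,3} (was {1,3}); enqueue [5]
  #8 pop 7: in={3} → {0} (was {}); enqueue []
  #9 pop 0: in={0,1} → {0,1,2} (was {0,2}); enqueue []
  #10 pop 1: in={1,3} → {1,3} (was {3}); enqueue [7]
  #11 pop 4: in={1,3} → {0,1,2} (no change)
  #12 pop 5: in={1,2,3} → {1,2,3} (was {1,3}); enqueue [1,4]
  #13 pop 7: in={1,3} → {0,1} (was {0}); enqueue [0]
  #14 pop 1: in={1,2,3} → {1,2,3} (was {1,3}); enqueue [5,7]
  #15 pop 4: in={1,2,3} → {0,1,2} (no change)
  #16 pop 0: in={0,1} → {0,1,2} (no change)
  #17 pop 5: in={1,2,3} → {1,2,3} (no change)
  #18 pop 7: in={1,2,3} → {0,1} (no change)

Fixpoint:
  val[0] = {0,1,2}
  val[1] = {1,2,3}
  val[2] = {0,1}
  val[3] = {3}
  val[4] = {0,1,2}
  val[5] = {1,2,3}
  val[6] = {1,2,3}
  val[7] = {0,1}

{0,1}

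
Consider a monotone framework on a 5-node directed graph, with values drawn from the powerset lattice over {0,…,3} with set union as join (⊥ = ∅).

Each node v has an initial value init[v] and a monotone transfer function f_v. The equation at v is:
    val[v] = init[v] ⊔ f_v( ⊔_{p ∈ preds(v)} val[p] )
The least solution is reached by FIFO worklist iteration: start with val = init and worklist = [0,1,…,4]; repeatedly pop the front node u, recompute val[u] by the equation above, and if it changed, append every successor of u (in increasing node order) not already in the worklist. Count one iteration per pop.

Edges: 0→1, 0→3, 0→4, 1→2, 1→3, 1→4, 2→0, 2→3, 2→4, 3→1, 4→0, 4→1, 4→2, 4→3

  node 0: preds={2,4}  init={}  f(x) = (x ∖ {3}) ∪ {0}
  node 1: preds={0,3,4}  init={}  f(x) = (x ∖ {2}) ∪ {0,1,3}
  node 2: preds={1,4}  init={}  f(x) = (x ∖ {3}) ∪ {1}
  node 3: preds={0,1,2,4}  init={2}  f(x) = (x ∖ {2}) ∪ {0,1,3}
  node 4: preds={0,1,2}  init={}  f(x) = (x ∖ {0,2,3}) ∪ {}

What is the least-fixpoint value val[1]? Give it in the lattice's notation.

Iteration log — 10 steps:
  step 1. node 0  ⊔preds={}  new={0}  old={}  +wl: 
  step 2. node 1  ⊔preds={0,2}  new={0,1,3}  old={}  +wl: 
  step 3. node 2  ⊔preds={0,1,3}  new={0,1}  old={}  +wl: 0
  step 4. node 3  ⊔preds={0,1,3}  new={0,1,2,3}  old={2}  +wl: 1
  step 5. node 4  ⊔preds={0,1,3}  new={1}  old={}  +wl: 2,3
  step 6. node 0  ⊔preds={0,1}  new={0,1}  old={0}  +wl: 4
  step 7. node 1  ⊔preds={0,1,2,3}  new={0,1,3}  stable
  step 8. node 2  ⊔preds={0,1,3}  new={0,1}  stable
  step 9. node 3  ⊔preds={0,1,3}  new={0,1,2,3}  stable
  step 10. node 4  ⊔preds={0,1,3}  new={1}  stable

Least fixpoint reached:
  node 0: {0,1}
  node 1: {0,1,3}
  node 2: {0,1}
  node 3: {0,1,2,3}
  node 4: {1}

{0,1,3}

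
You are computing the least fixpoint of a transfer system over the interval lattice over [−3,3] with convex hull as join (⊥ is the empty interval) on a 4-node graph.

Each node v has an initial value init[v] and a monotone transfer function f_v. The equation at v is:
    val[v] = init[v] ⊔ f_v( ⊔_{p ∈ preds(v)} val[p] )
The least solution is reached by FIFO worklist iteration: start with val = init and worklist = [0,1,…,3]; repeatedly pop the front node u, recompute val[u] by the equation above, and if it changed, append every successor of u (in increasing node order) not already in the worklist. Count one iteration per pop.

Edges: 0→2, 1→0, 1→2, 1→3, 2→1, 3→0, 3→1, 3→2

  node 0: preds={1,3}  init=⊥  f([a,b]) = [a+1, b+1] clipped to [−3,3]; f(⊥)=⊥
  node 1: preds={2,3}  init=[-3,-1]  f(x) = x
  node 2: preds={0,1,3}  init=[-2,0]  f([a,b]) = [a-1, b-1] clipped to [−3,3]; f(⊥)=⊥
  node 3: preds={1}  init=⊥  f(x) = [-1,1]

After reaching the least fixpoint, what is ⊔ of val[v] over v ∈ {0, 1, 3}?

Iteration log — 10 steps:
  step 1. node 0  ⊔preds=[-3,-1]  new=[-2,0]  old=⊥  +wl: 
  step 2. node 1  ⊔preds=[-2,0]  new=[-3,0]  old=[-3,-1]  +wl: 0
  step 3. node 2  ⊔preds=[-3,0]  new=[-3,0]  old=[-2,0]  +wl: 1
  step 4. node 3  ⊔preds=[-3,0]  new=[-1,1]  old=⊥  +wl: 2
  step 5. node 0  ⊔preds=[-3,1]  new=[-2,2]  old=[-2,0]  +wl: 
  step 6. node 1  ⊔preds=[-3,1]  new=[-3,1]  old=[-3,0]  +wl: 0,3
  step 7. node 2  ⊔preds=[-3,2]  new=[-3,1]  old=[-3,0]  +wl: 1
  step 8. node 0  ⊔preds=[-3,1]  new=[-2,2]  stable
  step 9. node 3  ⊔preds=[-3,1]  new=[-1,1]  stable
  step 10. node 1  ⊔preds=[-3,1]  new=[-3,1]  stable

Least fixpoint reached:
  node 0: [-2,2]
  node 1: [-3,1]
  node 2: [-3,1]
  node 3: [-1,1]

[-3,2]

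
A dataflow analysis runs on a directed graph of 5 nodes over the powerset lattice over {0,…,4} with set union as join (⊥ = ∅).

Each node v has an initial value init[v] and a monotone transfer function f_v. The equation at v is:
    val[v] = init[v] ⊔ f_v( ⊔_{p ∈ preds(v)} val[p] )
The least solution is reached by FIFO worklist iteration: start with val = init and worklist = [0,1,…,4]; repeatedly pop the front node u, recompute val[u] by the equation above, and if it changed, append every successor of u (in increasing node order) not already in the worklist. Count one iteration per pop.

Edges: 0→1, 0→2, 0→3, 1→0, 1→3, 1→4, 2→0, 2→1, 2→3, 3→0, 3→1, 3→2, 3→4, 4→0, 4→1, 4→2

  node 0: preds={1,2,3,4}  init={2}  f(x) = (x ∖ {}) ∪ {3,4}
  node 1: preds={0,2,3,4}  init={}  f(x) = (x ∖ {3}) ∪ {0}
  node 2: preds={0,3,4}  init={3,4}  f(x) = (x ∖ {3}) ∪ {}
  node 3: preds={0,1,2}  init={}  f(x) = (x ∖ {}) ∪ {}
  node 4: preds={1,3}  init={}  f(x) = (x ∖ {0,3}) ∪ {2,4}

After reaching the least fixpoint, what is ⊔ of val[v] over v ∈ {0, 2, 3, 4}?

Worklist (11 pops):
  #1 pop 0: in={3,4} → {2,3,4} (was {2}); enqueue []
  #2 pop 1: in={2,3,4} → {0,2,4} (was {}); enqueue [0]
  #3 pop 2: in={2,3,4} → {2,3,4} (was {3,4}); enqueue [1]
  #4 pop 3: in={0,2,3,4} → {0,2,3,4} (was {}); enqueue [2]
  #5 pop 4: in={0,2,3,4} → {2,4} (was {}); enqueue []
  #6 pop 0: in={0,2,3,4} → {0,2,3,4} (was {2,3,4}); enqueue [3]
  #7 pop 1: in={0,2,3,4} → {0,2,4} (no change)
  #8 pop 2: in={0,2,3,4} → {0,2,3,4} (was {2,3,4}); enqueue [0,1]
  #9 pop 3: in={0,2,3,4} → {0,2,3,4} (no change)
  #10 pop 0: in={0,2,3,4} → {0,2,3,4} (no change)
  #11 pop 1: in={0,2,3,4} → {0,2,4} (no change)

Fixpoint:
  val[0] = {0,2,3,4}
  val[1] = {0,2,4}
  val[2] = {0,2,3,4}
  val[3] = {0,2,3,4}
  val[4] = {2,4}

{0,2,3,4}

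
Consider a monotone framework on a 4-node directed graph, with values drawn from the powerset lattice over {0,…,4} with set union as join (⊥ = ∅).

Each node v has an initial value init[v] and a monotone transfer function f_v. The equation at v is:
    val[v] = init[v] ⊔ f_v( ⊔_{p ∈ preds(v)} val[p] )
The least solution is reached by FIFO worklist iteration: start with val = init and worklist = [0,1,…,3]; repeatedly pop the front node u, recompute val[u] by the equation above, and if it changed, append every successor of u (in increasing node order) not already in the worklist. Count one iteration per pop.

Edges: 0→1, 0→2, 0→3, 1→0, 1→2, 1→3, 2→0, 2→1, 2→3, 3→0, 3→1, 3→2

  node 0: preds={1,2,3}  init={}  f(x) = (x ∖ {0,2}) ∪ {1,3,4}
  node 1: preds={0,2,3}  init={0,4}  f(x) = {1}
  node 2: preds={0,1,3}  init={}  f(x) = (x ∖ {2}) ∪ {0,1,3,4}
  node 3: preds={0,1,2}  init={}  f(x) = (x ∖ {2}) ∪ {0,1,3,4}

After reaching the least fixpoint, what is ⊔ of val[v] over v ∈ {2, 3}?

Worklist (7 pops):
  #1 pop 0: in={0,4} → {1,3,4} (was {}); enqueue []
  #2 pop 1: in={1,3,4} → {0,1,4} (was {0,4}); enqueue [0]
  #3 pop 2: in={0,1,3,4} → {0,1,3,4} (was {}); enqueue [1]
  #4 pop 3: in={0,1,3,4} → {0,1,3,4} (was {}); enqueue [2]
  #5 pop 0: in={0,1,3,4} → {1,3,4} (no change)
  #6 pop 1: in={0,1,3,4} → {0,1,4} (no change)
  #7 pop 2: in={0,1,3,4} → {0,1,3,4} (no change)

Fixpoint:
  val[0] = {1,3,4}
  val[1] = {0,1,4}
  val[2] = {0,1,3,4}
  val[3] = {0,1,3,4}

{0,1,3,4}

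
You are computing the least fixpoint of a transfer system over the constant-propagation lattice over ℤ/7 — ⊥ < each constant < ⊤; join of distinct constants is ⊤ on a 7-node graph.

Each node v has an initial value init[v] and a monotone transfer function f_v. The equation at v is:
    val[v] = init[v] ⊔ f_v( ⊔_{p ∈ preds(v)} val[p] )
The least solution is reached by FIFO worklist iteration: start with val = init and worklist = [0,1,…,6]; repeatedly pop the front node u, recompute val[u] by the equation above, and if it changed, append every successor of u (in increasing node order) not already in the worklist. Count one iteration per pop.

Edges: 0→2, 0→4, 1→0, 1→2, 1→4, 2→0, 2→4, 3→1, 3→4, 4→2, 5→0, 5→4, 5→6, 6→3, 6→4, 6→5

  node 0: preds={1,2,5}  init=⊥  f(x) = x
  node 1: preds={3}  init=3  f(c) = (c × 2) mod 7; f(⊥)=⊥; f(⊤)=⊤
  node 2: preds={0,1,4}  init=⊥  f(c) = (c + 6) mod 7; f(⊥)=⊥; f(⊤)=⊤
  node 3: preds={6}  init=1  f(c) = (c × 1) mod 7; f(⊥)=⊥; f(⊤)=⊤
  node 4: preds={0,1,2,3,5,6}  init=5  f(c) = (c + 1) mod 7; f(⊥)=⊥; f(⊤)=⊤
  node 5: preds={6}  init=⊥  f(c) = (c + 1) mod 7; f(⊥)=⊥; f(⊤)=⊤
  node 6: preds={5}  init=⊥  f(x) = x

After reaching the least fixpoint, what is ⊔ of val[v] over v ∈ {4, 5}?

Iteration log — 10 steps:
  step 1. node 0  ⊔preds=3  new=3  old=⊥  +wl: 
  step 2. node 1  ⊔preds=1  new=⊤  old=3  +wl: 0
  step 3. node 2  ⊔preds=⊤  new=⊤  old=⊥  +wl: 
  step 4. node 3  ⊔preds=⊥  new=1  stable
  step 5. node 4  ⊔preds=⊤  new=⊤  old=5  +wl: 2
  step 6. node 5  ⊔preds=⊥  new=⊥  stable
  step 7. node 6  ⊔preds=⊥  new=⊥  stable
  step 8. node 0  ⊔preds=⊤  new=⊤  old=3  +wl: 4
  step 9. node 2  ⊔preds=⊤  new=⊤  stable
  step 10. node 4  ⊔preds=⊤  new=⊤  stable

Least fixpoint reached:
  node 0: ⊤
  node 1: ⊤
  node 2: ⊤
  node 3: 1
  node 4: ⊤
  node 5: ⊥
  node 6: ⊥

⊤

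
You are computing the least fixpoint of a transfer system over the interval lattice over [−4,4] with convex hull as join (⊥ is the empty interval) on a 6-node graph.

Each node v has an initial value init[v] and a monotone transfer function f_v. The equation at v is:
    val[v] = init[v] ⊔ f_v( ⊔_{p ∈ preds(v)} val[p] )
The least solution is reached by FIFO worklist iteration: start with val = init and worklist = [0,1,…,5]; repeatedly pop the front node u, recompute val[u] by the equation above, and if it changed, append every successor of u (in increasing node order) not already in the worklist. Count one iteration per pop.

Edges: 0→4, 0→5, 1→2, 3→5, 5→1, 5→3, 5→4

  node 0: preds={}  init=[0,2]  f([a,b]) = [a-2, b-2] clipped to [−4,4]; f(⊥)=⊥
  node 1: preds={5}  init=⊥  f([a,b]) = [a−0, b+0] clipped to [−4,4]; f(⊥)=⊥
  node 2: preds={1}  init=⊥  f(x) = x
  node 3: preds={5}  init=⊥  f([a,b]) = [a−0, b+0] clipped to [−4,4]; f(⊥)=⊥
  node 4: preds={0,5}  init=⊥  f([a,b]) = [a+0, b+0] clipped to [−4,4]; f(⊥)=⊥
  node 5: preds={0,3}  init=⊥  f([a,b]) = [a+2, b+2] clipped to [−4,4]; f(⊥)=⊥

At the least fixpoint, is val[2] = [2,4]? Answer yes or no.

yes

Iteration log — 11 steps:
  step 1. node 0  ⊔preds=⊥  new=[0,2]  stable
  step 2. node 1  ⊔preds=⊥  new=⊥  stable
  step 3. node 2  ⊔preds=⊥  new=⊥  stable
  step 4. node 3  ⊔preds=⊥  new=⊥  stable
  step 5. node 4  ⊔preds=[0,2]  new=[0,2]  old=⊥  +wl: 
  step 6. node 5  ⊔preds=[0,2]  new=[2,4]  old=⊥  +wl: 1,3,4
  step 7. node 1  ⊔preds=[2,4]  new=[2,4]  old=⊥  +wl: 2
  step 8. node 3  ⊔preds=[2,4]  new=[2,4]  old=⊥  +wl: 5
  step 9. node 4  ⊔preds=[0,4]  new=[0,4]  old=[0,2]  +wl: 
  step 10. node 2  ⊔preds=[2,4]  new=[2,4]  old=⊥  +wl: 
  step 11. node 5  ⊔preds=[0,4]  new=[2,4]  stable

Least fixpoint reached:
  node 0: [0,2]
  node 1: [2,4]
  node 2: [2,4]
  node 3: [2,4]
  node 4: [0,4]
  node 5: [2,4]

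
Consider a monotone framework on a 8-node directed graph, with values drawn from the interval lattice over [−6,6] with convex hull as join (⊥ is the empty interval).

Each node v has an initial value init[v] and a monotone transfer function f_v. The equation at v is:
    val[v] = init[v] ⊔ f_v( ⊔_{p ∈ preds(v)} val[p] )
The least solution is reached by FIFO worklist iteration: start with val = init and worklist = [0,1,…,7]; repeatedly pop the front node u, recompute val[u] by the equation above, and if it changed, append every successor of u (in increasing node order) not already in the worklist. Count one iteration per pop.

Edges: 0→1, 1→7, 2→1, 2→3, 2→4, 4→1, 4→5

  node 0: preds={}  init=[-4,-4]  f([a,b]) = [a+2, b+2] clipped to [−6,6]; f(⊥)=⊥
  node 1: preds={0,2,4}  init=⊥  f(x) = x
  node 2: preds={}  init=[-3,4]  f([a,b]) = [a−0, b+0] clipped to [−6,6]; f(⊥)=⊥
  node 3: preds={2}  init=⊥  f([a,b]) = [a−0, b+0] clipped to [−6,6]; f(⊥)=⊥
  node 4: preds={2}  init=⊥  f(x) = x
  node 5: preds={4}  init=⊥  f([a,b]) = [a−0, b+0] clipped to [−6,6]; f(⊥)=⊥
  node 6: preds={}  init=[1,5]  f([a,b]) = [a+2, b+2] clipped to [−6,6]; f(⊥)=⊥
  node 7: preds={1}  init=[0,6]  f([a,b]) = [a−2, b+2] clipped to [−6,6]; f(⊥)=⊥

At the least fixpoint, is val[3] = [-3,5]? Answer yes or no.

Worklist (9 pops):
  #1 pop 0: in=⊥ → [-4,-4] (no change)
  #2 pop 1: in=[-4,4] → [-4,4] (was ⊥); enqueue []
  #3 pop 2: in=⊥ → [-3,4] (no change)
  #4 pop 3: in=[-3,4] → [-3,4] (was ⊥); enqueue []
  #5 pop 4: in=[-3,4] → [-3,4] (was ⊥); enqueue [1]
  #6 pop 5: in=[-3,4] → [-3,4] (was ⊥); enqueue []
  #7 pop 6: in=⊥ → [1,5] (no change)
  #8 pop 7: in=[-4,4] → [-6,6] (was [0,6]); enqueue []
  #9 pop 1: in=[-4,4] → [-4,4] (no change)

Fixpoint:
  val[0] = [-4,-4]
  val[1] = [-4,4]
  val[2] = [-3,4]
  val[3] = [-3,4]
  val[4] = [-3,4]
  val[5] = [-3,4]
  val[6] = [1,5]
  val[7] = [-6,6]

no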